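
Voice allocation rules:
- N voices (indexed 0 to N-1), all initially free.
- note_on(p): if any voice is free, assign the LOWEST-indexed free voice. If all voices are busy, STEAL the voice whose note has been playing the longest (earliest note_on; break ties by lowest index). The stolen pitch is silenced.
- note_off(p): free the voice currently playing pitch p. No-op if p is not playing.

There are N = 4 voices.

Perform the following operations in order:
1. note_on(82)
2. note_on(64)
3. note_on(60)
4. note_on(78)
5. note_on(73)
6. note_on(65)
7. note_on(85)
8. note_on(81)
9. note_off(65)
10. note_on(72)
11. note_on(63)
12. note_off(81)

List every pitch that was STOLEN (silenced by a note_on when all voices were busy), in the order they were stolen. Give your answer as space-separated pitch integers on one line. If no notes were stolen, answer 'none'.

Answer: 82 64 60 78 73

Derivation:
Op 1: note_on(82): voice 0 is free -> assigned | voices=[82 - - -]
Op 2: note_on(64): voice 1 is free -> assigned | voices=[82 64 - -]
Op 3: note_on(60): voice 2 is free -> assigned | voices=[82 64 60 -]
Op 4: note_on(78): voice 3 is free -> assigned | voices=[82 64 60 78]
Op 5: note_on(73): all voices busy, STEAL voice 0 (pitch 82, oldest) -> assign | voices=[73 64 60 78]
Op 6: note_on(65): all voices busy, STEAL voice 1 (pitch 64, oldest) -> assign | voices=[73 65 60 78]
Op 7: note_on(85): all voices busy, STEAL voice 2 (pitch 60, oldest) -> assign | voices=[73 65 85 78]
Op 8: note_on(81): all voices busy, STEAL voice 3 (pitch 78, oldest) -> assign | voices=[73 65 85 81]
Op 9: note_off(65): free voice 1 | voices=[73 - 85 81]
Op 10: note_on(72): voice 1 is free -> assigned | voices=[73 72 85 81]
Op 11: note_on(63): all voices busy, STEAL voice 0 (pitch 73, oldest) -> assign | voices=[63 72 85 81]
Op 12: note_off(81): free voice 3 | voices=[63 72 85 -]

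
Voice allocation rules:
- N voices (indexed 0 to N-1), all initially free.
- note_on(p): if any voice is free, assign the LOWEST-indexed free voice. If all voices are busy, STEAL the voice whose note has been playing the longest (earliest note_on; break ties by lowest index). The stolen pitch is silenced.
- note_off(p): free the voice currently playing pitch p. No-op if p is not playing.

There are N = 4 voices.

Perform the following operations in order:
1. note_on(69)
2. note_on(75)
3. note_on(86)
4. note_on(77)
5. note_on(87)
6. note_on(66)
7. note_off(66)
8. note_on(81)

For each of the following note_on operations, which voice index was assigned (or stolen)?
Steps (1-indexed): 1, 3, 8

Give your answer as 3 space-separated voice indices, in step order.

Op 1: note_on(69): voice 0 is free -> assigned | voices=[69 - - -]
Op 2: note_on(75): voice 1 is free -> assigned | voices=[69 75 - -]
Op 3: note_on(86): voice 2 is free -> assigned | voices=[69 75 86 -]
Op 4: note_on(77): voice 3 is free -> assigned | voices=[69 75 86 77]
Op 5: note_on(87): all voices busy, STEAL voice 0 (pitch 69, oldest) -> assign | voices=[87 75 86 77]
Op 6: note_on(66): all voices busy, STEAL voice 1 (pitch 75, oldest) -> assign | voices=[87 66 86 77]
Op 7: note_off(66): free voice 1 | voices=[87 - 86 77]
Op 8: note_on(81): voice 1 is free -> assigned | voices=[87 81 86 77]

Answer: 0 2 1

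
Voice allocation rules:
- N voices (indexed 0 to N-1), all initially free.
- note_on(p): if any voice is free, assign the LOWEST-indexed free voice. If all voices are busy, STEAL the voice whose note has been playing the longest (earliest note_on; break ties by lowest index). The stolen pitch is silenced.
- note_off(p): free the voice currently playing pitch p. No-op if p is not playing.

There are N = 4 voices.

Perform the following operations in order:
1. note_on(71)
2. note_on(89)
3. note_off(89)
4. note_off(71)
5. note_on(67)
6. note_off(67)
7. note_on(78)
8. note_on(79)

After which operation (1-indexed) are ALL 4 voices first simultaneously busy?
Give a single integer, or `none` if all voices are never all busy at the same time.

Answer: none

Derivation:
Op 1: note_on(71): voice 0 is free -> assigned | voices=[71 - - -]
Op 2: note_on(89): voice 1 is free -> assigned | voices=[71 89 - -]
Op 3: note_off(89): free voice 1 | voices=[71 - - -]
Op 4: note_off(71): free voice 0 | voices=[- - - -]
Op 5: note_on(67): voice 0 is free -> assigned | voices=[67 - - -]
Op 6: note_off(67): free voice 0 | voices=[- - - -]
Op 7: note_on(78): voice 0 is free -> assigned | voices=[78 - - -]
Op 8: note_on(79): voice 1 is free -> assigned | voices=[78 79 - -]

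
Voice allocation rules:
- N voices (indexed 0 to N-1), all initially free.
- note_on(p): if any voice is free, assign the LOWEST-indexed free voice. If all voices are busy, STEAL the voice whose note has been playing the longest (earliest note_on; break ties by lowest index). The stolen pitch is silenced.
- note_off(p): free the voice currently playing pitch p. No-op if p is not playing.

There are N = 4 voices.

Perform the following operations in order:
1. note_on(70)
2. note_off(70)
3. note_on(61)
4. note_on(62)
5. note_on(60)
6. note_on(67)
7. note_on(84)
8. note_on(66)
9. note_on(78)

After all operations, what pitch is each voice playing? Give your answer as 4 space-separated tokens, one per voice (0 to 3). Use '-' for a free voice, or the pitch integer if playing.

Answer: 84 66 78 67

Derivation:
Op 1: note_on(70): voice 0 is free -> assigned | voices=[70 - - -]
Op 2: note_off(70): free voice 0 | voices=[- - - -]
Op 3: note_on(61): voice 0 is free -> assigned | voices=[61 - - -]
Op 4: note_on(62): voice 1 is free -> assigned | voices=[61 62 - -]
Op 5: note_on(60): voice 2 is free -> assigned | voices=[61 62 60 -]
Op 6: note_on(67): voice 3 is free -> assigned | voices=[61 62 60 67]
Op 7: note_on(84): all voices busy, STEAL voice 0 (pitch 61, oldest) -> assign | voices=[84 62 60 67]
Op 8: note_on(66): all voices busy, STEAL voice 1 (pitch 62, oldest) -> assign | voices=[84 66 60 67]
Op 9: note_on(78): all voices busy, STEAL voice 2 (pitch 60, oldest) -> assign | voices=[84 66 78 67]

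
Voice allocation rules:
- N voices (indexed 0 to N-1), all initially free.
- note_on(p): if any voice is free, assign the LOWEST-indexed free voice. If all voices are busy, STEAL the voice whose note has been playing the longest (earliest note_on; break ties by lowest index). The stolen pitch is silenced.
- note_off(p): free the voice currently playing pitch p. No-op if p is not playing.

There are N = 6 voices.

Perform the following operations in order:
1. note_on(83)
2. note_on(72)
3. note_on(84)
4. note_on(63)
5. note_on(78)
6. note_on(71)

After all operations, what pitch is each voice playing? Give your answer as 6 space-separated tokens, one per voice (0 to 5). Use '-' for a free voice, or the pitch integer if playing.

Answer: 83 72 84 63 78 71

Derivation:
Op 1: note_on(83): voice 0 is free -> assigned | voices=[83 - - - - -]
Op 2: note_on(72): voice 1 is free -> assigned | voices=[83 72 - - - -]
Op 3: note_on(84): voice 2 is free -> assigned | voices=[83 72 84 - - -]
Op 4: note_on(63): voice 3 is free -> assigned | voices=[83 72 84 63 - -]
Op 5: note_on(78): voice 4 is free -> assigned | voices=[83 72 84 63 78 -]
Op 6: note_on(71): voice 5 is free -> assigned | voices=[83 72 84 63 78 71]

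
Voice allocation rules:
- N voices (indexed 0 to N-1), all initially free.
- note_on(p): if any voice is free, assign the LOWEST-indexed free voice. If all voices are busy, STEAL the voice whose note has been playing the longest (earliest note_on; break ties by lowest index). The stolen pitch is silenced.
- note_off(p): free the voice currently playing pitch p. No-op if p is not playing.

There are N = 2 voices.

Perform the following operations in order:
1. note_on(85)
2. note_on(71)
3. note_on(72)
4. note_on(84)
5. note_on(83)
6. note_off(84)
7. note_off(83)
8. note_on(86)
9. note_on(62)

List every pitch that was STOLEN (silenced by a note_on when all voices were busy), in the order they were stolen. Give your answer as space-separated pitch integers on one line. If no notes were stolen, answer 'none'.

Answer: 85 71 72

Derivation:
Op 1: note_on(85): voice 0 is free -> assigned | voices=[85 -]
Op 2: note_on(71): voice 1 is free -> assigned | voices=[85 71]
Op 3: note_on(72): all voices busy, STEAL voice 0 (pitch 85, oldest) -> assign | voices=[72 71]
Op 4: note_on(84): all voices busy, STEAL voice 1 (pitch 71, oldest) -> assign | voices=[72 84]
Op 5: note_on(83): all voices busy, STEAL voice 0 (pitch 72, oldest) -> assign | voices=[83 84]
Op 6: note_off(84): free voice 1 | voices=[83 -]
Op 7: note_off(83): free voice 0 | voices=[- -]
Op 8: note_on(86): voice 0 is free -> assigned | voices=[86 -]
Op 9: note_on(62): voice 1 is free -> assigned | voices=[86 62]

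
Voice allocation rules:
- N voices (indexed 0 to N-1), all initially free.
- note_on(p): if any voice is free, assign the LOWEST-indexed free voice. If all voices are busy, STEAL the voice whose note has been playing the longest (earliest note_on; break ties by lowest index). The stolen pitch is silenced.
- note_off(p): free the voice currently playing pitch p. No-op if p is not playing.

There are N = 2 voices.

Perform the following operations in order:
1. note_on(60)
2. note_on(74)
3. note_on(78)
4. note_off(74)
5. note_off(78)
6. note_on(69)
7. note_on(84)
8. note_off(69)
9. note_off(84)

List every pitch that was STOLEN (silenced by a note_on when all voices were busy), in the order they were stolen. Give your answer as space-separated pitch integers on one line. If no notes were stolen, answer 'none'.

Answer: 60

Derivation:
Op 1: note_on(60): voice 0 is free -> assigned | voices=[60 -]
Op 2: note_on(74): voice 1 is free -> assigned | voices=[60 74]
Op 3: note_on(78): all voices busy, STEAL voice 0 (pitch 60, oldest) -> assign | voices=[78 74]
Op 4: note_off(74): free voice 1 | voices=[78 -]
Op 5: note_off(78): free voice 0 | voices=[- -]
Op 6: note_on(69): voice 0 is free -> assigned | voices=[69 -]
Op 7: note_on(84): voice 1 is free -> assigned | voices=[69 84]
Op 8: note_off(69): free voice 0 | voices=[- 84]
Op 9: note_off(84): free voice 1 | voices=[- -]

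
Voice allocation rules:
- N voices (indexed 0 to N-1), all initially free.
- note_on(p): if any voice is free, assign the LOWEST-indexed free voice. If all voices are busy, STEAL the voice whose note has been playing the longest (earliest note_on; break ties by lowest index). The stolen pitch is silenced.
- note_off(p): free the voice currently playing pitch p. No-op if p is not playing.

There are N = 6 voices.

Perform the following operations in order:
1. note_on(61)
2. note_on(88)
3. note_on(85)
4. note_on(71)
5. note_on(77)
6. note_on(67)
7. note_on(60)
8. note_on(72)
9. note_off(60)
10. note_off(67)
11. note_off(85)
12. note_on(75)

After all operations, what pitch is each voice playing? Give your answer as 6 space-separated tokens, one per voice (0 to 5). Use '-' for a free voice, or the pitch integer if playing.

Op 1: note_on(61): voice 0 is free -> assigned | voices=[61 - - - - -]
Op 2: note_on(88): voice 1 is free -> assigned | voices=[61 88 - - - -]
Op 3: note_on(85): voice 2 is free -> assigned | voices=[61 88 85 - - -]
Op 4: note_on(71): voice 3 is free -> assigned | voices=[61 88 85 71 - -]
Op 5: note_on(77): voice 4 is free -> assigned | voices=[61 88 85 71 77 -]
Op 6: note_on(67): voice 5 is free -> assigned | voices=[61 88 85 71 77 67]
Op 7: note_on(60): all voices busy, STEAL voice 0 (pitch 61, oldest) -> assign | voices=[60 88 85 71 77 67]
Op 8: note_on(72): all voices busy, STEAL voice 1 (pitch 88, oldest) -> assign | voices=[60 72 85 71 77 67]
Op 9: note_off(60): free voice 0 | voices=[- 72 85 71 77 67]
Op 10: note_off(67): free voice 5 | voices=[- 72 85 71 77 -]
Op 11: note_off(85): free voice 2 | voices=[- 72 - 71 77 -]
Op 12: note_on(75): voice 0 is free -> assigned | voices=[75 72 - 71 77 -]

Answer: 75 72 - 71 77 -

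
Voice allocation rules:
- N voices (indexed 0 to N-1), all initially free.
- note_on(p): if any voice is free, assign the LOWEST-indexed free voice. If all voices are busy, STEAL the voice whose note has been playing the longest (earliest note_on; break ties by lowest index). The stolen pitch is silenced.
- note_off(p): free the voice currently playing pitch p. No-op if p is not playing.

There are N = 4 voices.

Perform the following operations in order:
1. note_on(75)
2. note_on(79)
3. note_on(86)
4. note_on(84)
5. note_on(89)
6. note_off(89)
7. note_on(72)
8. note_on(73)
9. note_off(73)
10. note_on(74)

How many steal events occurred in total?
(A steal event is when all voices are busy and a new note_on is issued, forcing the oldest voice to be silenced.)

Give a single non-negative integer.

Answer: 2

Derivation:
Op 1: note_on(75): voice 0 is free -> assigned | voices=[75 - - -]
Op 2: note_on(79): voice 1 is free -> assigned | voices=[75 79 - -]
Op 3: note_on(86): voice 2 is free -> assigned | voices=[75 79 86 -]
Op 4: note_on(84): voice 3 is free -> assigned | voices=[75 79 86 84]
Op 5: note_on(89): all voices busy, STEAL voice 0 (pitch 75, oldest) -> assign | voices=[89 79 86 84]
Op 6: note_off(89): free voice 0 | voices=[- 79 86 84]
Op 7: note_on(72): voice 0 is free -> assigned | voices=[72 79 86 84]
Op 8: note_on(73): all voices busy, STEAL voice 1 (pitch 79, oldest) -> assign | voices=[72 73 86 84]
Op 9: note_off(73): free voice 1 | voices=[72 - 86 84]
Op 10: note_on(74): voice 1 is free -> assigned | voices=[72 74 86 84]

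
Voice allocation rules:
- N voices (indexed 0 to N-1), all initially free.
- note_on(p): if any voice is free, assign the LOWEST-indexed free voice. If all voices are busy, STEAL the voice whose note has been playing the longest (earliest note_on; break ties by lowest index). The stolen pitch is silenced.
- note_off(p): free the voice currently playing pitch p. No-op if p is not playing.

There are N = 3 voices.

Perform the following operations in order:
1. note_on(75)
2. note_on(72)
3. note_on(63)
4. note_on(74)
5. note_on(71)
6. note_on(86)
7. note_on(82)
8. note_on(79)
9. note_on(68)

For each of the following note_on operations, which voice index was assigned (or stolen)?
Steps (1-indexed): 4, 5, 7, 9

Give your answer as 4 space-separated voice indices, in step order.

Answer: 0 1 0 2

Derivation:
Op 1: note_on(75): voice 0 is free -> assigned | voices=[75 - -]
Op 2: note_on(72): voice 1 is free -> assigned | voices=[75 72 -]
Op 3: note_on(63): voice 2 is free -> assigned | voices=[75 72 63]
Op 4: note_on(74): all voices busy, STEAL voice 0 (pitch 75, oldest) -> assign | voices=[74 72 63]
Op 5: note_on(71): all voices busy, STEAL voice 1 (pitch 72, oldest) -> assign | voices=[74 71 63]
Op 6: note_on(86): all voices busy, STEAL voice 2 (pitch 63, oldest) -> assign | voices=[74 71 86]
Op 7: note_on(82): all voices busy, STEAL voice 0 (pitch 74, oldest) -> assign | voices=[82 71 86]
Op 8: note_on(79): all voices busy, STEAL voice 1 (pitch 71, oldest) -> assign | voices=[82 79 86]
Op 9: note_on(68): all voices busy, STEAL voice 2 (pitch 86, oldest) -> assign | voices=[82 79 68]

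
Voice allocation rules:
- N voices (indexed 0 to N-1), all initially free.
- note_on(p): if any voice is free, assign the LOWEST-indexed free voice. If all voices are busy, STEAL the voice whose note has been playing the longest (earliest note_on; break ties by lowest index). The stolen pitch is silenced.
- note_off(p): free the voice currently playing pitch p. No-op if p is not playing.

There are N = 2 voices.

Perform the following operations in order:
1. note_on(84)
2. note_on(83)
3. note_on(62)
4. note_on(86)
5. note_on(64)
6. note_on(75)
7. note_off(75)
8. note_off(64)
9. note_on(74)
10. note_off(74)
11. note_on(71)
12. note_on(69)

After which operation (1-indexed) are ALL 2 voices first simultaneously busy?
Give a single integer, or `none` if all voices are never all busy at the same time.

Answer: 2

Derivation:
Op 1: note_on(84): voice 0 is free -> assigned | voices=[84 -]
Op 2: note_on(83): voice 1 is free -> assigned | voices=[84 83]
Op 3: note_on(62): all voices busy, STEAL voice 0 (pitch 84, oldest) -> assign | voices=[62 83]
Op 4: note_on(86): all voices busy, STEAL voice 1 (pitch 83, oldest) -> assign | voices=[62 86]
Op 5: note_on(64): all voices busy, STEAL voice 0 (pitch 62, oldest) -> assign | voices=[64 86]
Op 6: note_on(75): all voices busy, STEAL voice 1 (pitch 86, oldest) -> assign | voices=[64 75]
Op 7: note_off(75): free voice 1 | voices=[64 -]
Op 8: note_off(64): free voice 0 | voices=[- -]
Op 9: note_on(74): voice 0 is free -> assigned | voices=[74 -]
Op 10: note_off(74): free voice 0 | voices=[- -]
Op 11: note_on(71): voice 0 is free -> assigned | voices=[71 -]
Op 12: note_on(69): voice 1 is free -> assigned | voices=[71 69]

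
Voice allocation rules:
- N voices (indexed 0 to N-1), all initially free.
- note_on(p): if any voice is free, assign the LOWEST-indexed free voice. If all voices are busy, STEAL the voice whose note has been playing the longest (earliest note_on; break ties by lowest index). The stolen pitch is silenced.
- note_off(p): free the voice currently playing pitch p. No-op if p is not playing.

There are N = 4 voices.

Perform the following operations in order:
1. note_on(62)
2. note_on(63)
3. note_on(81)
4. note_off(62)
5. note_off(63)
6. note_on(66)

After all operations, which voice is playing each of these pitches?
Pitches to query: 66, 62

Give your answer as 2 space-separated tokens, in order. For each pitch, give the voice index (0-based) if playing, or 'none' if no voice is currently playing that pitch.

Answer: 0 none

Derivation:
Op 1: note_on(62): voice 0 is free -> assigned | voices=[62 - - -]
Op 2: note_on(63): voice 1 is free -> assigned | voices=[62 63 - -]
Op 3: note_on(81): voice 2 is free -> assigned | voices=[62 63 81 -]
Op 4: note_off(62): free voice 0 | voices=[- 63 81 -]
Op 5: note_off(63): free voice 1 | voices=[- - 81 -]
Op 6: note_on(66): voice 0 is free -> assigned | voices=[66 - 81 -]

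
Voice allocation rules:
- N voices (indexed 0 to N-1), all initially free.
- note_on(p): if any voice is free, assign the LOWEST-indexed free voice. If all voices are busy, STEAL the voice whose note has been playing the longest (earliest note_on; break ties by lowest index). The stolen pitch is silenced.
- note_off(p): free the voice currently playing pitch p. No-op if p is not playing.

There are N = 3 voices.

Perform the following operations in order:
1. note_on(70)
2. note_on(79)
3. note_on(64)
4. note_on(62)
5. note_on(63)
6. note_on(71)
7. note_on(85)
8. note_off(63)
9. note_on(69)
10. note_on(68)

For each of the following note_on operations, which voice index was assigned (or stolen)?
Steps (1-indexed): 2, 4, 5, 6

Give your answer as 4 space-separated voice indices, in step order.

Answer: 1 0 1 2

Derivation:
Op 1: note_on(70): voice 0 is free -> assigned | voices=[70 - -]
Op 2: note_on(79): voice 1 is free -> assigned | voices=[70 79 -]
Op 3: note_on(64): voice 2 is free -> assigned | voices=[70 79 64]
Op 4: note_on(62): all voices busy, STEAL voice 0 (pitch 70, oldest) -> assign | voices=[62 79 64]
Op 5: note_on(63): all voices busy, STEAL voice 1 (pitch 79, oldest) -> assign | voices=[62 63 64]
Op 6: note_on(71): all voices busy, STEAL voice 2 (pitch 64, oldest) -> assign | voices=[62 63 71]
Op 7: note_on(85): all voices busy, STEAL voice 0 (pitch 62, oldest) -> assign | voices=[85 63 71]
Op 8: note_off(63): free voice 1 | voices=[85 - 71]
Op 9: note_on(69): voice 1 is free -> assigned | voices=[85 69 71]
Op 10: note_on(68): all voices busy, STEAL voice 2 (pitch 71, oldest) -> assign | voices=[85 69 68]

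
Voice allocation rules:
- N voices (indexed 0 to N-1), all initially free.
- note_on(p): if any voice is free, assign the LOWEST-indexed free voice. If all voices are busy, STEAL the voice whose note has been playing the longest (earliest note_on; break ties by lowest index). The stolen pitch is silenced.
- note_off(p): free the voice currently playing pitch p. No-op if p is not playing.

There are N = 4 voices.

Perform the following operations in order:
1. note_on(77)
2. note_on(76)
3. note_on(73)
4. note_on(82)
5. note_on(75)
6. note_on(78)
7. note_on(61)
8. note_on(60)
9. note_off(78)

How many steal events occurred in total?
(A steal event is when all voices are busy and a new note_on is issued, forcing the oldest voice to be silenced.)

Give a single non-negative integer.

Answer: 4

Derivation:
Op 1: note_on(77): voice 0 is free -> assigned | voices=[77 - - -]
Op 2: note_on(76): voice 1 is free -> assigned | voices=[77 76 - -]
Op 3: note_on(73): voice 2 is free -> assigned | voices=[77 76 73 -]
Op 4: note_on(82): voice 3 is free -> assigned | voices=[77 76 73 82]
Op 5: note_on(75): all voices busy, STEAL voice 0 (pitch 77, oldest) -> assign | voices=[75 76 73 82]
Op 6: note_on(78): all voices busy, STEAL voice 1 (pitch 76, oldest) -> assign | voices=[75 78 73 82]
Op 7: note_on(61): all voices busy, STEAL voice 2 (pitch 73, oldest) -> assign | voices=[75 78 61 82]
Op 8: note_on(60): all voices busy, STEAL voice 3 (pitch 82, oldest) -> assign | voices=[75 78 61 60]
Op 9: note_off(78): free voice 1 | voices=[75 - 61 60]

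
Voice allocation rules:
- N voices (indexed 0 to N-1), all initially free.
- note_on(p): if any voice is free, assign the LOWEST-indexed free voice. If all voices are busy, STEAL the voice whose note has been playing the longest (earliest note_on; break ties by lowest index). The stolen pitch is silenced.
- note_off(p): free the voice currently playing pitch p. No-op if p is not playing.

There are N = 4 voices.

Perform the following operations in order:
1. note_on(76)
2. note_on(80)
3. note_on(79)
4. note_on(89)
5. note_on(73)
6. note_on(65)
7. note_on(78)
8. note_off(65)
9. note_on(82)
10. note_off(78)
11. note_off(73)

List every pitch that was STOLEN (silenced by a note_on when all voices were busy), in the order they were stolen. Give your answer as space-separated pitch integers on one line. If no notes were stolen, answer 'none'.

Op 1: note_on(76): voice 0 is free -> assigned | voices=[76 - - -]
Op 2: note_on(80): voice 1 is free -> assigned | voices=[76 80 - -]
Op 3: note_on(79): voice 2 is free -> assigned | voices=[76 80 79 -]
Op 4: note_on(89): voice 3 is free -> assigned | voices=[76 80 79 89]
Op 5: note_on(73): all voices busy, STEAL voice 0 (pitch 76, oldest) -> assign | voices=[73 80 79 89]
Op 6: note_on(65): all voices busy, STEAL voice 1 (pitch 80, oldest) -> assign | voices=[73 65 79 89]
Op 7: note_on(78): all voices busy, STEAL voice 2 (pitch 79, oldest) -> assign | voices=[73 65 78 89]
Op 8: note_off(65): free voice 1 | voices=[73 - 78 89]
Op 9: note_on(82): voice 1 is free -> assigned | voices=[73 82 78 89]
Op 10: note_off(78): free voice 2 | voices=[73 82 - 89]
Op 11: note_off(73): free voice 0 | voices=[- 82 - 89]

Answer: 76 80 79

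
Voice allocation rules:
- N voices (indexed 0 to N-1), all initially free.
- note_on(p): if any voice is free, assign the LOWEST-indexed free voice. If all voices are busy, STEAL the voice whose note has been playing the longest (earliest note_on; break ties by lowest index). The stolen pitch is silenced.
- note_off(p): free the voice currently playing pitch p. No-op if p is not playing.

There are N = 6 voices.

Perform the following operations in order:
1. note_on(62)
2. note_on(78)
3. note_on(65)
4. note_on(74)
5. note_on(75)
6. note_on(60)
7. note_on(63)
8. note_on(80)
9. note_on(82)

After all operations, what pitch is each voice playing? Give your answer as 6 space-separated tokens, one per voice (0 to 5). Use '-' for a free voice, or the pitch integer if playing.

Op 1: note_on(62): voice 0 is free -> assigned | voices=[62 - - - - -]
Op 2: note_on(78): voice 1 is free -> assigned | voices=[62 78 - - - -]
Op 3: note_on(65): voice 2 is free -> assigned | voices=[62 78 65 - - -]
Op 4: note_on(74): voice 3 is free -> assigned | voices=[62 78 65 74 - -]
Op 5: note_on(75): voice 4 is free -> assigned | voices=[62 78 65 74 75 -]
Op 6: note_on(60): voice 5 is free -> assigned | voices=[62 78 65 74 75 60]
Op 7: note_on(63): all voices busy, STEAL voice 0 (pitch 62, oldest) -> assign | voices=[63 78 65 74 75 60]
Op 8: note_on(80): all voices busy, STEAL voice 1 (pitch 78, oldest) -> assign | voices=[63 80 65 74 75 60]
Op 9: note_on(82): all voices busy, STEAL voice 2 (pitch 65, oldest) -> assign | voices=[63 80 82 74 75 60]

Answer: 63 80 82 74 75 60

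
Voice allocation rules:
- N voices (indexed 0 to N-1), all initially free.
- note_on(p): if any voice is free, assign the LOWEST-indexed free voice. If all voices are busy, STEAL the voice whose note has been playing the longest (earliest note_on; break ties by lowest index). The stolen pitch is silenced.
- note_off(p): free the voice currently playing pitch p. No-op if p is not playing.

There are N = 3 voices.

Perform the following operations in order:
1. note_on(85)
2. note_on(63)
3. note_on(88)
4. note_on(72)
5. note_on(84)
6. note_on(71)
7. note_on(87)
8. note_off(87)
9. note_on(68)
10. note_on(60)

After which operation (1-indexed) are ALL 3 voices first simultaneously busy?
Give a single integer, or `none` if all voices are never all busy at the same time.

Answer: 3

Derivation:
Op 1: note_on(85): voice 0 is free -> assigned | voices=[85 - -]
Op 2: note_on(63): voice 1 is free -> assigned | voices=[85 63 -]
Op 3: note_on(88): voice 2 is free -> assigned | voices=[85 63 88]
Op 4: note_on(72): all voices busy, STEAL voice 0 (pitch 85, oldest) -> assign | voices=[72 63 88]
Op 5: note_on(84): all voices busy, STEAL voice 1 (pitch 63, oldest) -> assign | voices=[72 84 88]
Op 6: note_on(71): all voices busy, STEAL voice 2 (pitch 88, oldest) -> assign | voices=[72 84 71]
Op 7: note_on(87): all voices busy, STEAL voice 0 (pitch 72, oldest) -> assign | voices=[87 84 71]
Op 8: note_off(87): free voice 0 | voices=[- 84 71]
Op 9: note_on(68): voice 0 is free -> assigned | voices=[68 84 71]
Op 10: note_on(60): all voices busy, STEAL voice 1 (pitch 84, oldest) -> assign | voices=[68 60 71]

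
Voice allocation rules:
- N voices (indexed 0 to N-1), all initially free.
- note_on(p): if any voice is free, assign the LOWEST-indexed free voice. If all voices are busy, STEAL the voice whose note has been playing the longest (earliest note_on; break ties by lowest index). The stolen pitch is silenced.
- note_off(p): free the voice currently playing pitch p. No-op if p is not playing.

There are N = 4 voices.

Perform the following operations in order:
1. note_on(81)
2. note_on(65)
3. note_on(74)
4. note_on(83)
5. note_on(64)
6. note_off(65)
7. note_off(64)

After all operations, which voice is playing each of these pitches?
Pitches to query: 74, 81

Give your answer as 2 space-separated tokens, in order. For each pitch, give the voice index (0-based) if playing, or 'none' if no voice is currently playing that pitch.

Answer: 2 none

Derivation:
Op 1: note_on(81): voice 0 is free -> assigned | voices=[81 - - -]
Op 2: note_on(65): voice 1 is free -> assigned | voices=[81 65 - -]
Op 3: note_on(74): voice 2 is free -> assigned | voices=[81 65 74 -]
Op 4: note_on(83): voice 3 is free -> assigned | voices=[81 65 74 83]
Op 5: note_on(64): all voices busy, STEAL voice 0 (pitch 81, oldest) -> assign | voices=[64 65 74 83]
Op 6: note_off(65): free voice 1 | voices=[64 - 74 83]
Op 7: note_off(64): free voice 0 | voices=[- - 74 83]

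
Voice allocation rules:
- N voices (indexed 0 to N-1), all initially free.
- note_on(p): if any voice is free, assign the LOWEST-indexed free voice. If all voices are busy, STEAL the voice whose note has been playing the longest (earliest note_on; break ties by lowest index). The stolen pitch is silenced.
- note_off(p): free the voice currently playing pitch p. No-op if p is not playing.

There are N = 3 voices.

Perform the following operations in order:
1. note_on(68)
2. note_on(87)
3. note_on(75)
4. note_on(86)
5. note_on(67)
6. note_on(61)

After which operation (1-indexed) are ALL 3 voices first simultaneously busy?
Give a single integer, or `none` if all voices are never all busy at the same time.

Op 1: note_on(68): voice 0 is free -> assigned | voices=[68 - -]
Op 2: note_on(87): voice 1 is free -> assigned | voices=[68 87 -]
Op 3: note_on(75): voice 2 is free -> assigned | voices=[68 87 75]
Op 4: note_on(86): all voices busy, STEAL voice 0 (pitch 68, oldest) -> assign | voices=[86 87 75]
Op 5: note_on(67): all voices busy, STEAL voice 1 (pitch 87, oldest) -> assign | voices=[86 67 75]
Op 6: note_on(61): all voices busy, STEAL voice 2 (pitch 75, oldest) -> assign | voices=[86 67 61]

Answer: 3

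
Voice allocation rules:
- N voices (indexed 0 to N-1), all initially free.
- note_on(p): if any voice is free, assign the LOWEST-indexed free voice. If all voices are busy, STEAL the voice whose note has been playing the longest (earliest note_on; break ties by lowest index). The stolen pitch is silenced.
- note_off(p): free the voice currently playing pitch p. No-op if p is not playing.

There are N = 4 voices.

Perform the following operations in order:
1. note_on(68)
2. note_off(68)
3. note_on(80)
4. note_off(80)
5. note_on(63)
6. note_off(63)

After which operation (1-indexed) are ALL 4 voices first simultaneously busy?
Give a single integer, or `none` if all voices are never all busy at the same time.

Op 1: note_on(68): voice 0 is free -> assigned | voices=[68 - - -]
Op 2: note_off(68): free voice 0 | voices=[- - - -]
Op 3: note_on(80): voice 0 is free -> assigned | voices=[80 - - -]
Op 4: note_off(80): free voice 0 | voices=[- - - -]
Op 5: note_on(63): voice 0 is free -> assigned | voices=[63 - - -]
Op 6: note_off(63): free voice 0 | voices=[- - - -]

Answer: none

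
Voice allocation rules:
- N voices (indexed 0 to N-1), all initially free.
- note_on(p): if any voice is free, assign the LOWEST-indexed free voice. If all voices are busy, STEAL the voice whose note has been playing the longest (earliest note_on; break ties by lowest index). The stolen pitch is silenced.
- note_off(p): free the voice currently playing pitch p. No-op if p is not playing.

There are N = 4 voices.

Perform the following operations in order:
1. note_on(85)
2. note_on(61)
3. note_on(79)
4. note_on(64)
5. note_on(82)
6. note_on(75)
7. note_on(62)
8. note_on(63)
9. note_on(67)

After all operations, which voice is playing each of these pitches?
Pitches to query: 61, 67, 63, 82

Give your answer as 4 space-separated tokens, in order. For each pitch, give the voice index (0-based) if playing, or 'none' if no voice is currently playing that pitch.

Answer: none 0 3 none

Derivation:
Op 1: note_on(85): voice 0 is free -> assigned | voices=[85 - - -]
Op 2: note_on(61): voice 1 is free -> assigned | voices=[85 61 - -]
Op 3: note_on(79): voice 2 is free -> assigned | voices=[85 61 79 -]
Op 4: note_on(64): voice 3 is free -> assigned | voices=[85 61 79 64]
Op 5: note_on(82): all voices busy, STEAL voice 0 (pitch 85, oldest) -> assign | voices=[82 61 79 64]
Op 6: note_on(75): all voices busy, STEAL voice 1 (pitch 61, oldest) -> assign | voices=[82 75 79 64]
Op 7: note_on(62): all voices busy, STEAL voice 2 (pitch 79, oldest) -> assign | voices=[82 75 62 64]
Op 8: note_on(63): all voices busy, STEAL voice 3 (pitch 64, oldest) -> assign | voices=[82 75 62 63]
Op 9: note_on(67): all voices busy, STEAL voice 0 (pitch 82, oldest) -> assign | voices=[67 75 62 63]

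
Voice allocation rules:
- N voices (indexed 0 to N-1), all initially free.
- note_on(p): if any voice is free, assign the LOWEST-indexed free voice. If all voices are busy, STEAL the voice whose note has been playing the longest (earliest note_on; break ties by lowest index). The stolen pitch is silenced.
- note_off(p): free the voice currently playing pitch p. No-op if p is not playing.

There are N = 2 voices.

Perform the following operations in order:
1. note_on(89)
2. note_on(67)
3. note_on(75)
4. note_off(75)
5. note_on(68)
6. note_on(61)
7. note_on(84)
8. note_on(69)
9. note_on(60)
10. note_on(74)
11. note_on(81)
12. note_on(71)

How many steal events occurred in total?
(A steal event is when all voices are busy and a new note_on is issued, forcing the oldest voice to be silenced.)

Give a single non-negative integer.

Op 1: note_on(89): voice 0 is free -> assigned | voices=[89 -]
Op 2: note_on(67): voice 1 is free -> assigned | voices=[89 67]
Op 3: note_on(75): all voices busy, STEAL voice 0 (pitch 89, oldest) -> assign | voices=[75 67]
Op 4: note_off(75): free voice 0 | voices=[- 67]
Op 5: note_on(68): voice 0 is free -> assigned | voices=[68 67]
Op 6: note_on(61): all voices busy, STEAL voice 1 (pitch 67, oldest) -> assign | voices=[68 61]
Op 7: note_on(84): all voices busy, STEAL voice 0 (pitch 68, oldest) -> assign | voices=[84 61]
Op 8: note_on(69): all voices busy, STEAL voice 1 (pitch 61, oldest) -> assign | voices=[84 69]
Op 9: note_on(60): all voices busy, STEAL voice 0 (pitch 84, oldest) -> assign | voices=[60 69]
Op 10: note_on(74): all voices busy, STEAL voice 1 (pitch 69, oldest) -> assign | voices=[60 74]
Op 11: note_on(81): all voices busy, STEAL voice 0 (pitch 60, oldest) -> assign | voices=[81 74]
Op 12: note_on(71): all voices busy, STEAL voice 1 (pitch 74, oldest) -> assign | voices=[81 71]

Answer: 8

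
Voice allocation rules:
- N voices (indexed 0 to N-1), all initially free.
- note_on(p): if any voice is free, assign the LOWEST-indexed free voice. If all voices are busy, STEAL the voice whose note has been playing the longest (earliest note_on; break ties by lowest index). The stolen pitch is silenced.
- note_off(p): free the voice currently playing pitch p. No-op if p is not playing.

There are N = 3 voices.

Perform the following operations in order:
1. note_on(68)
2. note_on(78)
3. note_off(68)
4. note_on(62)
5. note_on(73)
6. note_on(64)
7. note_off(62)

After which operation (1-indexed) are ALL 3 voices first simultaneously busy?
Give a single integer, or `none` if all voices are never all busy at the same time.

Op 1: note_on(68): voice 0 is free -> assigned | voices=[68 - -]
Op 2: note_on(78): voice 1 is free -> assigned | voices=[68 78 -]
Op 3: note_off(68): free voice 0 | voices=[- 78 -]
Op 4: note_on(62): voice 0 is free -> assigned | voices=[62 78 -]
Op 5: note_on(73): voice 2 is free -> assigned | voices=[62 78 73]
Op 6: note_on(64): all voices busy, STEAL voice 1 (pitch 78, oldest) -> assign | voices=[62 64 73]
Op 7: note_off(62): free voice 0 | voices=[- 64 73]

Answer: 5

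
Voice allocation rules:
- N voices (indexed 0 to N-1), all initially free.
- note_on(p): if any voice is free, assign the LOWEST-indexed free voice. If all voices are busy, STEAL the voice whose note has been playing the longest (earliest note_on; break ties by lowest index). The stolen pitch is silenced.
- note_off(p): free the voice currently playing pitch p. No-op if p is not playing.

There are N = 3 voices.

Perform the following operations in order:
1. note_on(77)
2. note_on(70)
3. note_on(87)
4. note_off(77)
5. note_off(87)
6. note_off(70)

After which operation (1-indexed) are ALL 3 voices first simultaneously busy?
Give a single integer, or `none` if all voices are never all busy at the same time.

Answer: 3

Derivation:
Op 1: note_on(77): voice 0 is free -> assigned | voices=[77 - -]
Op 2: note_on(70): voice 1 is free -> assigned | voices=[77 70 -]
Op 3: note_on(87): voice 2 is free -> assigned | voices=[77 70 87]
Op 4: note_off(77): free voice 0 | voices=[- 70 87]
Op 5: note_off(87): free voice 2 | voices=[- 70 -]
Op 6: note_off(70): free voice 1 | voices=[- - -]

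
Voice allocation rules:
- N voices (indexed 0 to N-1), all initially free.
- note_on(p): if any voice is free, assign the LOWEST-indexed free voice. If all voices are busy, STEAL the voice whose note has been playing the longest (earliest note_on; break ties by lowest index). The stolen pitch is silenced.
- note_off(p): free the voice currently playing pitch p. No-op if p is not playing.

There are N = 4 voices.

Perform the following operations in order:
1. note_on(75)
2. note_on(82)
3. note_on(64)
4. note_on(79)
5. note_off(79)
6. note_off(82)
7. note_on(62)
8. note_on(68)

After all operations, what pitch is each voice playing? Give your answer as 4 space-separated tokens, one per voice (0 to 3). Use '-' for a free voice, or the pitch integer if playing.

Op 1: note_on(75): voice 0 is free -> assigned | voices=[75 - - -]
Op 2: note_on(82): voice 1 is free -> assigned | voices=[75 82 - -]
Op 3: note_on(64): voice 2 is free -> assigned | voices=[75 82 64 -]
Op 4: note_on(79): voice 3 is free -> assigned | voices=[75 82 64 79]
Op 5: note_off(79): free voice 3 | voices=[75 82 64 -]
Op 6: note_off(82): free voice 1 | voices=[75 - 64 -]
Op 7: note_on(62): voice 1 is free -> assigned | voices=[75 62 64 -]
Op 8: note_on(68): voice 3 is free -> assigned | voices=[75 62 64 68]

Answer: 75 62 64 68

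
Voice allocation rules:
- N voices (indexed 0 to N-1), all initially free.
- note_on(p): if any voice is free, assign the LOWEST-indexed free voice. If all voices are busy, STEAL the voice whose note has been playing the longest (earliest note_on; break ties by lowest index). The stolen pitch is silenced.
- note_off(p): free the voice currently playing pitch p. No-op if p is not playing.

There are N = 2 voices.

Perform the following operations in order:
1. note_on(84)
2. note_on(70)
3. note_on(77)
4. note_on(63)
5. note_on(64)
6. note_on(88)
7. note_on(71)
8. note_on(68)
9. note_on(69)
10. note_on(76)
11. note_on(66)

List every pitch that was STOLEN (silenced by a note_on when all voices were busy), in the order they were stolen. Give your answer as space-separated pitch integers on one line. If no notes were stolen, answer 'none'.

Op 1: note_on(84): voice 0 is free -> assigned | voices=[84 -]
Op 2: note_on(70): voice 1 is free -> assigned | voices=[84 70]
Op 3: note_on(77): all voices busy, STEAL voice 0 (pitch 84, oldest) -> assign | voices=[77 70]
Op 4: note_on(63): all voices busy, STEAL voice 1 (pitch 70, oldest) -> assign | voices=[77 63]
Op 5: note_on(64): all voices busy, STEAL voice 0 (pitch 77, oldest) -> assign | voices=[64 63]
Op 6: note_on(88): all voices busy, STEAL voice 1 (pitch 63, oldest) -> assign | voices=[64 88]
Op 7: note_on(71): all voices busy, STEAL voice 0 (pitch 64, oldest) -> assign | voices=[71 88]
Op 8: note_on(68): all voices busy, STEAL voice 1 (pitch 88, oldest) -> assign | voices=[71 68]
Op 9: note_on(69): all voices busy, STEAL voice 0 (pitch 71, oldest) -> assign | voices=[69 68]
Op 10: note_on(76): all voices busy, STEAL voice 1 (pitch 68, oldest) -> assign | voices=[69 76]
Op 11: note_on(66): all voices busy, STEAL voice 0 (pitch 69, oldest) -> assign | voices=[66 76]

Answer: 84 70 77 63 64 88 71 68 69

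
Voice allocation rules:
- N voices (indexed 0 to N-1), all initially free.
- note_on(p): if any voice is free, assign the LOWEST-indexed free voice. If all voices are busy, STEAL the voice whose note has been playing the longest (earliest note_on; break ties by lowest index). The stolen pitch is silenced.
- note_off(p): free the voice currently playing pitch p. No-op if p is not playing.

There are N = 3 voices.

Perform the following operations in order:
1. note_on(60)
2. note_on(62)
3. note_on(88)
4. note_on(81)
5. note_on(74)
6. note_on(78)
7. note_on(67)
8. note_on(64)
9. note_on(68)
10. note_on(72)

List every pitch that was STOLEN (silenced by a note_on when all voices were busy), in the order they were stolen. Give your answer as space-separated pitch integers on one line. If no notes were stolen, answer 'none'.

Answer: 60 62 88 81 74 78 67

Derivation:
Op 1: note_on(60): voice 0 is free -> assigned | voices=[60 - -]
Op 2: note_on(62): voice 1 is free -> assigned | voices=[60 62 -]
Op 3: note_on(88): voice 2 is free -> assigned | voices=[60 62 88]
Op 4: note_on(81): all voices busy, STEAL voice 0 (pitch 60, oldest) -> assign | voices=[81 62 88]
Op 5: note_on(74): all voices busy, STEAL voice 1 (pitch 62, oldest) -> assign | voices=[81 74 88]
Op 6: note_on(78): all voices busy, STEAL voice 2 (pitch 88, oldest) -> assign | voices=[81 74 78]
Op 7: note_on(67): all voices busy, STEAL voice 0 (pitch 81, oldest) -> assign | voices=[67 74 78]
Op 8: note_on(64): all voices busy, STEAL voice 1 (pitch 74, oldest) -> assign | voices=[67 64 78]
Op 9: note_on(68): all voices busy, STEAL voice 2 (pitch 78, oldest) -> assign | voices=[67 64 68]
Op 10: note_on(72): all voices busy, STEAL voice 0 (pitch 67, oldest) -> assign | voices=[72 64 68]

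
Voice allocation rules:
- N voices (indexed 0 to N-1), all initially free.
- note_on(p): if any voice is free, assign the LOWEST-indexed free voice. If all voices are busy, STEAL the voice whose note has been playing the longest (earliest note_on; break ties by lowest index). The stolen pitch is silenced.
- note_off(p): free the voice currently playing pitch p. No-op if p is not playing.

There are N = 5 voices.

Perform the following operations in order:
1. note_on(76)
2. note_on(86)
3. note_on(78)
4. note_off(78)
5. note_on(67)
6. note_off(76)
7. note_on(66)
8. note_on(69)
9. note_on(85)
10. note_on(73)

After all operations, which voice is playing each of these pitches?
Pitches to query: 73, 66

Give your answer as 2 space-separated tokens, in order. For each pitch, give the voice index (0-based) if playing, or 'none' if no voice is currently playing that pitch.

Answer: 1 0

Derivation:
Op 1: note_on(76): voice 0 is free -> assigned | voices=[76 - - - -]
Op 2: note_on(86): voice 1 is free -> assigned | voices=[76 86 - - -]
Op 3: note_on(78): voice 2 is free -> assigned | voices=[76 86 78 - -]
Op 4: note_off(78): free voice 2 | voices=[76 86 - - -]
Op 5: note_on(67): voice 2 is free -> assigned | voices=[76 86 67 - -]
Op 6: note_off(76): free voice 0 | voices=[- 86 67 - -]
Op 7: note_on(66): voice 0 is free -> assigned | voices=[66 86 67 - -]
Op 8: note_on(69): voice 3 is free -> assigned | voices=[66 86 67 69 -]
Op 9: note_on(85): voice 4 is free -> assigned | voices=[66 86 67 69 85]
Op 10: note_on(73): all voices busy, STEAL voice 1 (pitch 86, oldest) -> assign | voices=[66 73 67 69 85]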